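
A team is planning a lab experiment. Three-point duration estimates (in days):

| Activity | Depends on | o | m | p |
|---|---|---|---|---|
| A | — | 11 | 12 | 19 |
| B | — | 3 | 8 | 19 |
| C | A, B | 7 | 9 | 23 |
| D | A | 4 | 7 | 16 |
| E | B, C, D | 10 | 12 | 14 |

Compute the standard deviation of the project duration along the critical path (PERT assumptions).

3.06 days

te_A = (11 + 4·12 + 19)/6 = 78/6 = 13; σ²_A = ((19−11)/6)² = 1.778
te_B = (3 + 4·8 + 19)/6 = 54/6 = 9; σ²_B = ((19−3)/6)² = 7.111
te_C = (7 + 4·9 + 23)/6 = 66/6 = 11; σ²_C = ((23−7)/6)² = 7.111
te_D = (4 + 4·7 + 16)/6 = 48/6 = 8; σ²_D = ((16−4)/6)² = 4.000
te_E = (10 + 4·12 + 14)/6 = 72/6 = 12; σ²_E = ((14−10)/6)² = 0.444

Forward pass:
ES_A = 0; EF_A = 13
ES_B = 0; EF_B = 9
ES_C = max(EF_A=13, EF_B=9) = 13; EF_C = 13+11 = 24
ES_D = 13; EF_D = 13+8 = 21
ES_E = max(EF_B=9, EF_C=24, EF_D=21) = 24; EF_E = 24+12 = 36
Expected project duration μ = 36 days. Critical path: A → C → E.

Variance along critical path = 1.778 + 7.111 + 0.444 = 9.333
σ = √9.333 = 3.055 days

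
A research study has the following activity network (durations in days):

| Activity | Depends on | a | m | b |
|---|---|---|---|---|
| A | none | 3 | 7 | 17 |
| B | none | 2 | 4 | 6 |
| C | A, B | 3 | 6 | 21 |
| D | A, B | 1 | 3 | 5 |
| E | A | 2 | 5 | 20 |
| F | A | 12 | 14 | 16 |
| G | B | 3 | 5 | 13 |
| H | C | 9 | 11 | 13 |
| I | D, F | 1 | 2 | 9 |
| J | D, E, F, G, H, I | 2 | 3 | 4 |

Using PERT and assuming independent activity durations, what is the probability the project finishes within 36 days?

te_A = (3 + 4·7 + 17)/6 = 48/6 = 8; σ²_A = ((17−3)/6)² = 5.444
te_B = (2 + 4·4 + 6)/6 = 24/6 = 4; σ²_B = ((6−2)/6)² = 0.444
te_C = (3 + 4·6 + 21)/6 = 48/6 = 8; σ²_C = ((21−3)/6)² = 9.000
te_D = (1 + 4·3 + 5)/6 = 18/6 = 3; σ²_D = ((5−1)/6)² = 0.444
te_E = (2 + 4·5 + 20)/6 = 42/6 = 7; σ²_E = ((20−2)/6)² = 9.000
te_F = (12 + 4·14 + 16)/6 = 84/6 = 14; σ²_F = ((16−12)/6)² = 0.444
te_G = (3 + 4·5 + 13)/6 = 36/6 = 6; σ²_G = ((13−3)/6)² = 2.778
te_H = (9 + 4·11 + 13)/6 = 66/6 = 11; σ²_H = ((13−9)/6)² = 0.444
te_I = (1 + 4·2 + 9)/6 = 18/6 = 3; σ²_I = ((9−1)/6)² = 1.778
te_J = (2 + 4·3 + 4)/6 = 18/6 = 3; σ²_J = ((4−2)/6)² = 0.111

Forward pass:
ES_A = 0; EF_A = 8
ES_B = 0; EF_B = 4
ES_C = max(EF_A=8, EF_B=4) = 8; EF_C = 8+8 = 16
ES_D = max(EF_A=8, EF_B=4) = 8; EF_D = 8+3 = 11
ES_E = 8; EF_E = 8+7 = 15
ES_F = 8; EF_F = 8+14 = 22
ES_G = 4; EF_G = 4+6 = 10
ES_H = 16; EF_H = 16+11 = 27
ES_I = max(EF_D=11, EF_F=22) = 22; EF_I = 22+3 = 25
ES_J = max(EF_D=11, EF_E=15, EF_F=22, EF_G=10, EF_H=27, EF_I=25) = 27; EF_J = 27+3 = 30
Expected project duration μ = 30 days. Critical path: A → C → H → J.

Variance along critical path = 5.444 + 9.000 + 0.444 + 0.111 = 15.000; σ = √15.000 = 3.873 days.
Z = (36 − 30) / 3.873 = 1.549
P(T ≤ 36) = Φ(1.549) ≈ 0.939

0.939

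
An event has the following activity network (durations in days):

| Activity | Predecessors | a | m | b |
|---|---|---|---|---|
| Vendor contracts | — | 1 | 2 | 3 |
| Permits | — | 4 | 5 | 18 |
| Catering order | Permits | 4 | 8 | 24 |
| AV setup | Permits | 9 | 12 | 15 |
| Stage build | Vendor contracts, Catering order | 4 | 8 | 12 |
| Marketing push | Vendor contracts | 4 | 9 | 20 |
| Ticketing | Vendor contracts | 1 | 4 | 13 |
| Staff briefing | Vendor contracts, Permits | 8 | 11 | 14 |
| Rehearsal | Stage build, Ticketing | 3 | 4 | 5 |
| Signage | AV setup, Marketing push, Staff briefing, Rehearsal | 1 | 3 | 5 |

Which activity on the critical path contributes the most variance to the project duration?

Catering order

te_Vendor contracts = (1 + 4·2 + 3)/6 = 12/6 = 2; σ²_Vendor contracts = ((3−1)/6)² = 0.111
te_Permits = (4 + 4·5 + 18)/6 = 42/6 = 7; σ²_Permits = ((18−4)/6)² = 5.444
te_Catering order = (4 + 4·8 + 24)/6 = 60/6 = 10; σ²_Catering order = ((24−4)/6)² = 11.111
te_AV setup = (9 + 4·12 + 15)/6 = 72/6 = 12; σ²_AV setup = ((15−9)/6)² = 1.000
te_Stage build = (4 + 4·8 + 12)/6 = 48/6 = 8; σ²_Stage build = ((12−4)/6)² = 1.778
te_Marketing push = (4 + 4·9 + 20)/6 = 60/6 = 10; σ²_Marketing push = ((20−4)/6)² = 7.111
te_Ticketing = (1 + 4·4 + 13)/6 = 30/6 = 5; σ²_Ticketing = ((13−1)/6)² = 4.000
te_Staff briefing = (8 + 4·11 + 14)/6 = 66/6 = 11; σ²_Staff briefing = ((14−8)/6)² = 1.000
te_Rehearsal = (3 + 4·4 + 5)/6 = 24/6 = 4; σ²_Rehearsal = ((5−3)/6)² = 0.111
te_Signage = (1 + 4·3 + 5)/6 = 18/6 = 3; σ²_Signage = ((5−1)/6)² = 0.444

Forward pass:
ES_Vendor contracts = 0; EF_Vendor contracts = 2
ES_Permits = 0; EF_Permits = 7
ES_Catering order = 7; EF_Catering order = 7+10 = 17
ES_AV setup = 7; EF_AV setup = 7+12 = 19
ES_Stage build = max(EF_Vendor contracts=2, EF_Catering order=17) = 17; EF_Stage build = 17+8 = 25
ES_Marketing push = 2; EF_Marketing push = 2+10 = 12
ES_Ticketing = 2; EF_Ticketing = 2+5 = 7
ES_Staff briefing = max(EF_Vendor contracts=2, EF_Permits=7) = 7; EF_Staff briefing = 7+11 = 18
ES_Rehearsal = max(EF_Stage build=25, EF_Ticketing=7) = 25; EF_Rehearsal = 25+4 = 29
ES_Signage = max(EF_AV setup=19, EF_Marketing push=12, EF_Staff briefing=18, EF_Rehearsal=29) = 29; EF_Signage = 29+3 = 32
Expected project duration μ = 32 days. Critical path: Permits → Catering order → Stage build → Rehearsal → Signage.

Variances on critical path: σ²_Permits=5.444, σ²_Catering order=11.111, σ²_Stage build=1.778, σ²_Rehearsal=0.111, σ²_Signage=0.444.
Largest is σ²_Catering order = 11.111.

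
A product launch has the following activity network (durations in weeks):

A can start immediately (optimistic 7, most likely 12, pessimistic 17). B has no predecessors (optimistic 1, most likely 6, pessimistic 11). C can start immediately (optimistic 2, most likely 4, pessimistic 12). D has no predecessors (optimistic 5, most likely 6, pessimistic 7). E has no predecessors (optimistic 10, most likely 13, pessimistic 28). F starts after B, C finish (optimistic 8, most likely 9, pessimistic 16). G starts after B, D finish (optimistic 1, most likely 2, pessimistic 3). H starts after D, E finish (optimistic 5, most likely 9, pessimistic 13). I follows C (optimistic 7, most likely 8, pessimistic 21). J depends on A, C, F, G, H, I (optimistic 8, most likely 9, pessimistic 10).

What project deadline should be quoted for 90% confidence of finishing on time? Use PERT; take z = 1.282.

37.2 weeks

te_A = (7 + 4·12 + 17)/6 = 72/6 = 12; σ²_A = ((17−7)/6)² = 2.778
te_B = (1 + 4·6 + 11)/6 = 36/6 = 6; σ²_B = ((11−1)/6)² = 2.778
te_C = (2 + 4·4 + 12)/6 = 30/6 = 5; σ²_C = ((12−2)/6)² = 2.778
te_D = (5 + 4·6 + 7)/6 = 36/6 = 6; σ²_D = ((7−5)/6)² = 0.111
te_E = (10 + 4·13 + 28)/6 = 90/6 = 15; σ²_E = ((28−10)/6)² = 9.000
te_F = (8 + 4·9 + 16)/6 = 60/6 = 10; σ²_F = ((16−8)/6)² = 1.778
te_G = (1 + 4·2 + 3)/6 = 12/6 = 2; σ²_G = ((3−1)/6)² = 0.111
te_H = (5 + 4·9 + 13)/6 = 54/6 = 9; σ²_H = ((13−5)/6)² = 1.778
te_I = (7 + 4·8 + 21)/6 = 60/6 = 10; σ²_I = ((21−7)/6)² = 5.444
te_J = (8 + 4·9 + 10)/6 = 54/6 = 9; σ²_J = ((10−8)/6)² = 0.111

Forward pass:
ES_A = 0; EF_A = 12
ES_B = 0; EF_B = 6
ES_C = 0; EF_C = 5
ES_D = 0; EF_D = 6
ES_E = 0; EF_E = 15
ES_F = max(EF_B=6, EF_C=5) = 6; EF_F = 6+10 = 16
ES_G = max(EF_B=6, EF_D=6) = 6; EF_G = 6+2 = 8
ES_H = max(EF_D=6, EF_E=15) = 15; EF_H = 15+9 = 24
ES_I = 5; EF_I = 5+10 = 15
ES_J = max(EF_A=12, EF_C=5, EF_F=16, EF_G=8, EF_H=24, EF_I=15) = 24; EF_J = 24+9 = 33
Expected project duration μ = 33 weeks. Critical path: E → H → J.

Variance along critical path = 9.000 + 1.778 + 0.111 = 10.889; σ = 3.300 weeks.
D = μ + z·σ = 33 + 1.282·3.300 = 37.2 weeks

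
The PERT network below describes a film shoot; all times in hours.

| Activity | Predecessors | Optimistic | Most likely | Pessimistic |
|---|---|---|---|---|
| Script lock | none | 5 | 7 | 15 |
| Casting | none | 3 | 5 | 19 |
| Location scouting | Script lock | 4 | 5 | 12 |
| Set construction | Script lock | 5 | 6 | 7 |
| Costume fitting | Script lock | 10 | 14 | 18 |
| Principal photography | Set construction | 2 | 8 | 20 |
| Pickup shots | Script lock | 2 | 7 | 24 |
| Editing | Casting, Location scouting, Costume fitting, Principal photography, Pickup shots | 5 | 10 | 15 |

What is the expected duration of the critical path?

33 hours

te_Script lock = (5 + 4·7 + 15)/6 = 48/6 = 8
te_Casting = (3 + 4·5 + 19)/6 = 42/6 = 7
te_Location scouting = (4 + 4·5 + 12)/6 = 36/6 = 6
te_Set construction = (5 + 4·6 + 7)/6 = 36/6 = 6
te_Costume fitting = (10 + 4·14 + 18)/6 = 84/6 = 14
te_Principal photography = (2 + 4·8 + 20)/6 = 54/6 = 9
te_Pickup shots = (2 + 4·7 + 24)/6 = 54/6 = 9
te_Editing = (5 + 4·10 + 15)/6 = 60/6 = 10

Forward pass:
ES_Script lock = 0; EF_Script lock = 8
ES_Casting = 0; EF_Casting = 7
ES_Location scouting = 8; EF_Location scouting = 8+6 = 14
ES_Set construction = 8; EF_Set construction = 8+6 = 14
ES_Costume fitting = 8; EF_Costume fitting = 8+14 = 22
ES_Principal photography = 14; EF_Principal photography = 14+9 = 23
ES_Pickup shots = 8; EF_Pickup shots = 8+9 = 17
ES_Editing = max(EF_Casting=7, EF_Location scouting=14, EF_Costume fitting=22, EF_Principal photography=23, EF_Pickup shots=17) = 23; EF_Editing = 23+10 = 33
Expected project duration μ = 33 hours. Critical path: Script lock → Set construction → Principal photography → Editing.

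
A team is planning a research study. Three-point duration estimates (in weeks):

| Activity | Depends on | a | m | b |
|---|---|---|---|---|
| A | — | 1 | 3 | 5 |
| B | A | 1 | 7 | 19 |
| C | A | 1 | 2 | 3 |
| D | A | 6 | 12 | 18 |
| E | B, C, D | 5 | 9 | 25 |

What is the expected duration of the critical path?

te_A = (1 + 4·3 + 5)/6 = 18/6 = 3
te_B = (1 + 4·7 + 19)/6 = 48/6 = 8
te_C = (1 + 4·2 + 3)/6 = 12/6 = 2
te_D = (6 + 4·12 + 18)/6 = 72/6 = 12
te_E = (5 + 4·9 + 25)/6 = 66/6 = 11

Forward pass:
ES_A = 0; EF_A = 3
ES_B = 3; EF_B = 3+8 = 11
ES_C = 3; EF_C = 3+2 = 5
ES_D = 3; EF_D = 3+12 = 15
ES_E = max(EF_B=11, EF_C=5, EF_D=15) = 15; EF_E = 15+11 = 26
Expected project duration μ = 26 weeks. Critical path: A → D → E.

26 weeks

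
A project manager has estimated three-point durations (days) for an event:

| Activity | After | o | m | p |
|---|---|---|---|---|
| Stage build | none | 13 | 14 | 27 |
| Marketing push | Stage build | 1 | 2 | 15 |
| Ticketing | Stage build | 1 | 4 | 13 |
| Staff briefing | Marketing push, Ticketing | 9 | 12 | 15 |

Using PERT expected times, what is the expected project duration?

33 days

te_Stage build = (13 + 4·14 + 27)/6 = 96/6 = 16
te_Marketing push = (1 + 4·2 + 15)/6 = 24/6 = 4
te_Ticketing = (1 + 4·4 + 13)/6 = 30/6 = 5
te_Staff briefing = (9 + 4·12 + 15)/6 = 72/6 = 12

Forward pass:
ES_Stage build = 0; EF_Stage build = 16
ES_Marketing push = 16; EF_Marketing push = 16+4 = 20
ES_Ticketing = 16; EF_Ticketing = 16+5 = 21
ES_Staff briefing = max(EF_Marketing push=20, EF_Ticketing=21) = 21; EF_Staff briefing = 21+12 = 33
Expected project duration μ = 33 days. Critical path: Stage build → Ticketing → Staff briefing.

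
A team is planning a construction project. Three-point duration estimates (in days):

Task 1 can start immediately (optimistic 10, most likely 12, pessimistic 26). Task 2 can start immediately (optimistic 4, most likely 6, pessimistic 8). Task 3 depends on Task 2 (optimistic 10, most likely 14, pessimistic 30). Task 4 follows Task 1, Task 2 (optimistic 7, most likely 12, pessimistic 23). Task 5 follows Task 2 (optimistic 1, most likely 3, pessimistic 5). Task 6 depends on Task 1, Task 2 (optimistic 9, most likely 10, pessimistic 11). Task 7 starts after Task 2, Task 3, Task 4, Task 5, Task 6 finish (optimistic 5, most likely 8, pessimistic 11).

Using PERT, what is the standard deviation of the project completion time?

te_Task 1 = (10 + 4·12 + 26)/6 = 84/6 = 14; σ²_Task 1 = ((26−10)/6)² = 7.111
te_Task 2 = (4 + 4·6 + 8)/6 = 36/6 = 6; σ²_Task 2 = ((8−4)/6)² = 0.444
te_Task 3 = (10 + 4·14 + 30)/6 = 96/6 = 16; σ²_Task 3 = ((30−10)/6)² = 11.111
te_Task 4 = (7 + 4·12 + 23)/6 = 78/6 = 13; σ²_Task 4 = ((23−7)/6)² = 7.111
te_Task 5 = (1 + 4·3 + 5)/6 = 18/6 = 3; σ²_Task 5 = ((5−1)/6)² = 0.444
te_Task 6 = (9 + 4·10 + 11)/6 = 60/6 = 10; σ²_Task 6 = ((11−9)/6)² = 0.111
te_Task 7 = (5 + 4·8 + 11)/6 = 48/6 = 8; σ²_Task 7 = ((11−5)/6)² = 1.000

Forward pass:
ES_Task 1 = 0; EF_Task 1 = 14
ES_Task 2 = 0; EF_Task 2 = 6
ES_Task 3 = 6; EF_Task 3 = 6+16 = 22
ES_Task 4 = max(EF_Task 1=14, EF_Task 2=6) = 14; EF_Task 4 = 14+13 = 27
ES_Task 5 = 6; EF_Task 5 = 6+3 = 9
ES_Task 6 = max(EF_Task 1=14, EF_Task 2=6) = 14; EF_Task 6 = 14+10 = 24
ES_Task 7 = max(EF_Task 2=6, EF_Task 3=22, EF_Task 4=27, EF_Task 5=9, EF_Task 6=24) = 27; EF_Task 7 = 27+8 = 35
Expected project duration μ = 35 days. Critical path: Task 1 → Task 4 → Task 7.

Variance along critical path = 7.111 + 7.111 + 1.000 = 15.222
σ = √15.222 = 3.902 days

3.90 days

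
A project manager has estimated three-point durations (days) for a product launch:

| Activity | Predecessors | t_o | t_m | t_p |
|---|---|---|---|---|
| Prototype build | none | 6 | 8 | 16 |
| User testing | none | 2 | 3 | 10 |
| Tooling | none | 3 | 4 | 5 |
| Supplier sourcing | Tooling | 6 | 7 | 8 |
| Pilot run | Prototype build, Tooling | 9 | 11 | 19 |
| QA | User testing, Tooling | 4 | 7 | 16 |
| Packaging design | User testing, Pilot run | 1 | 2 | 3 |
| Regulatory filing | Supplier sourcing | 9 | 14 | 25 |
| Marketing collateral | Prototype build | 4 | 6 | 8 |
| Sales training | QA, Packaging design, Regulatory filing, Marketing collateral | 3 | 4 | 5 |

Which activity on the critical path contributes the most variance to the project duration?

te_Prototype build = (6 + 4·8 + 16)/6 = 54/6 = 9; σ²_Prototype build = ((16−6)/6)² = 2.778
te_User testing = (2 + 4·3 + 10)/6 = 24/6 = 4; σ²_User testing = ((10−2)/6)² = 1.778
te_Tooling = (3 + 4·4 + 5)/6 = 24/6 = 4; σ²_Tooling = ((5−3)/6)² = 0.111
te_Supplier sourcing = (6 + 4·7 + 8)/6 = 42/6 = 7; σ²_Supplier sourcing = ((8−6)/6)² = 0.111
te_Pilot run = (9 + 4·11 + 19)/6 = 72/6 = 12; σ²_Pilot run = ((19−9)/6)² = 2.778
te_QA = (4 + 4·7 + 16)/6 = 48/6 = 8; σ²_QA = ((16−4)/6)² = 4.000
te_Packaging design = (1 + 4·2 + 3)/6 = 12/6 = 2; σ²_Packaging design = ((3−1)/6)² = 0.111
te_Regulatory filing = (9 + 4·14 + 25)/6 = 90/6 = 15; σ²_Regulatory filing = ((25−9)/6)² = 7.111
te_Marketing collateral = (4 + 4·6 + 8)/6 = 36/6 = 6; σ²_Marketing collateral = ((8−4)/6)² = 0.444
te_Sales training = (3 + 4·4 + 5)/6 = 24/6 = 4; σ²_Sales training = ((5−3)/6)² = 0.111

Forward pass:
ES_Prototype build = 0; EF_Prototype build = 9
ES_User testing = 0; EF_User testing = 4
ES_Tooling = 0; EF_Tooling = 4
ES_Supplier sourcing = 4; EF_Supplier sourcing = 4+7 = 11
ES_Pilot run = max(EF_Prototype build=9, EF_Tooling=4) = 9; EF_Pilot run = 9+12 = 21
ES_QA = max(EF_User testing=4, EF_Tooling=4) = 4; EF_QA = 4+8 = 12
ES_Packaging design = max(EF_User testing=4, EF_Pilot run=21) = 21; EF_Packaging design = 21+2 = 23
ES_Regulatory filing = 11; EF_Regulatory filing = 11+15 = 26
ES_Marketing collateral = 9; EF_Marketing collateral = 9+6 = 15
ES_Sales training = max(EF_QA=12, EF_Packaging design=23, EF_Regulatory filing=26, EF_Marketing collateral=15) = 26; EF_Sales training = 26+4 = 30
Expected project duration μ = 30 days. Critical path: Tooling → Supplier sourcing → Regulatory filing → Sales training.

Variances on critical path: σ²_Tooling=0.111, σ²_Supplier sourcing=0.111, σ²_Regulatory filing=7.111, σ²_Sales training=0.111.
Largest is σ²_Regulatory filing = 7.111.

Regulatory filing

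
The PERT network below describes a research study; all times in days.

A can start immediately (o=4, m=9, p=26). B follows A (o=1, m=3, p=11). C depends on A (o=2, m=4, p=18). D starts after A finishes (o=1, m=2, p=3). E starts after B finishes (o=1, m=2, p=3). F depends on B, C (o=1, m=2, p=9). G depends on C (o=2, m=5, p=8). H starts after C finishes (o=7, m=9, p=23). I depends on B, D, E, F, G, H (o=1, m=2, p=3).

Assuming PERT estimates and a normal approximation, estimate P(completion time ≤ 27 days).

te_A = (4 + 4·9 + 26)/6 = 66/6 = 11; σ²_A = ((26−4)/6)² = 13.444
te_B = (1 + 4·3 + 11)/6 = 24/6 = 4; σ²_B = ((11−1)/6)² = 2.778
te_C = (2 + 4·4 + 18)/6 = 36/6 = 6; σ²_C = ((18−2)/6)² = 7.111
te_D = (1 + 4·2 + 3)/6 = 12/6 = 2; σ²_D = ((3−1)/6)² = 0.111
te_E = (1 + 4·2 + 3)/6 = 12/6 = 2; σ²_E = ((3−1)/6)² = 0.111
te_F = (1 + 4·2 + 9)/6 = 18/6 = 3; σ²_F = ((9−1)/6)² = 1.778
te_G = (2 + 4·5 + 8)/6 = 30/6 = 5; σ²_G = ((8−2)/6)² = 1.000
te_H = (7 + 4·9 + 23)/6 = 66/6 = 11; σ²_H = ((23−7)/6)² = 7.111
te_I = (1 + 4·2 + 3)/6 = 12/6 = 2; σ²_I = ((3−1)/6)² = 0.111

Forward pass:
ES_A = 0; EF_A = 11
ES_B = 11; EF_B = 11+4 = 15
ES_C = 11; EF_C = 11+6 = 17
ES_D = 11; EF_D = 11+2 = 13
ES_E = 15; EF_E = 15+2 = 17
ES_F = max(EF_B=15, EF_C=17) = 17; EF_F = 17+3 = 20
ES_G = 17; EF_G = 17+5 = 22
ES_H = 17; EF_H = 17+11 = 28
ES_I = max(EF_B=15, EF_D=13, EF_E=17, EF_F=20, EF_G=22, EF_H=28) = 28; EF_I = 28+2 = 30
Expected project duration μ = 30 days. Critical path: A → C → H → I.

Variance along critical path = 13.444 + 7.111 + 7.111 + 0.111 = 27.778; σ = √27.778 = 5.270 days.
Z = (27 − 30) / 5.270 = -0.569
P(T ≤ 27) = Φ(-0.569) ≈ 0.285

0.285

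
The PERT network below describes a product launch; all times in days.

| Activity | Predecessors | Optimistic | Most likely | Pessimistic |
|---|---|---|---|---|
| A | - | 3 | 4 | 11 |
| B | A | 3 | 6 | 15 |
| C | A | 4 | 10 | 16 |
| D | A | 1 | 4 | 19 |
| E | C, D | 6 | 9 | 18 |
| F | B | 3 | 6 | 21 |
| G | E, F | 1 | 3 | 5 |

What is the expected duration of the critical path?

te_A = (3 + 4·4 + 11)/6 = 30/6 = 5
te_B = (3 + 4·6 + 15)/6 = 42/6 = 7
te_C = (4 + 4·10 + 16)/6 = 60/6 = 10
te_D = (1 + 4·4 + 19)/6 = 36/6 = 6
te_E = (6 + 4·9 + 18)/6 = 60/6 = 10
te_F = (3 + 4·6 + 21)/6 = 48/6 = 8
te_G = (1 + 4·3 + 5)/6 = 18/6 = 3

Forward pass:
ES_A = 0; EF_A = 5
ES_B = 5; EF_B = 5+7 = 12
ES_C = 5; EF_C = 5+10 = 15
ES_D = 5; EF_D = 5+6 = 11
ES_E = max(EF_C=15, EF_D=11) = 15; EF_E = 15+10 = 25
ES_F = 12; EF_F = 12+8 = 20
ES_G = max(EF_E=25, EF_F=20) = 25; EF_G = 25+3 = 28
Expected project duration μ = 28 days. Critical path: A → C → E → G.

28 days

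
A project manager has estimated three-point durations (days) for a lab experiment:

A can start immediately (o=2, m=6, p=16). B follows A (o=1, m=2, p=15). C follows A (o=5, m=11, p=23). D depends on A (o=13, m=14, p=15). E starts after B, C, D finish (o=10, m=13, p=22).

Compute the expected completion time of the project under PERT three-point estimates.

35 days

te_A = (2 + 4·6 + 16)/6 = 42/6 = 7
te_B = (1 + 4·2 + 15)/6 = 24/6 = 4
te_C = (5 + 4·11 + 23)/6 = 72/6 = 12
te_D = (13 + 4·14 + 15)/6 = 84/6 = 14
te_E = (10 + 4·13 + 22)/6 = 84/6 = 14

Forward pass:
ES_A = 0; EF_A = 7
ES_B = 7; EF_B = 7+4 = 11
ES_C = 7; EF_C = 7+12 = 19
ES_D = 7; EF_D = 7+14 = 21
ES_E = max(EF_B=11, EF_C=19, EF_D=21) = 21; EF_E = 21+14 = 35
Expected project duration μ = 35 days. Critical path: A → D → E.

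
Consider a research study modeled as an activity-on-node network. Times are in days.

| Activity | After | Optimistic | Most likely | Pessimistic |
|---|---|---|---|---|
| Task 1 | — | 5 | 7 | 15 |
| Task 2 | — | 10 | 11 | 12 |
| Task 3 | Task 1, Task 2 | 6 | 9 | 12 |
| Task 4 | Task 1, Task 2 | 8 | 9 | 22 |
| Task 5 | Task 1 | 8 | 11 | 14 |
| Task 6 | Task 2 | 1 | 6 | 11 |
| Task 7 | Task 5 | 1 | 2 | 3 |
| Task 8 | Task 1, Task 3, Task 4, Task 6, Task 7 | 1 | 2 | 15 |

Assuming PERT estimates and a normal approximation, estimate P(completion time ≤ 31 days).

te_Task 1 = (5 + 4·7 + 15)/6 = 48/6 = 8; σ²_Task 1 = ((15−5)/6)² = 2.778
te_Task 2 = (10 + 4·11 + 12)/6 = 66/6 = 11; σ²_Task 2 = ((12−10)/6)² = 0.111
te_Task 3 = (6 + 4·9 + 12)/6 = 54/6 = 9; σ²_Task 3 = ((12−6)/6)² = 1.000
te_Task 4 = (8 + 4·9 + 22)/6 = 66/6 = 11; σ²_Task 4 = ((22−8)/6)² = 5.444
te_Task 5 = (8 + 4·11 + 14)/6 = 66/6 = 11; σ²_Task 5 = ((14−8)/6)² = 1.000
te_Task 6 = (1 + 4·6 + 11)/6 = 36/6 = 6; σ²_Task 6 = ((11−1)/6)² = 2.778
te_Task 7 = (1 + 4·2 + 3)/6 = 12/6 = 2; σ²_Task 7 = ((3−1)/6)² = 0.111
te_Task 8 = (1 + 4·2 + 15)/6 = 24/6 = 4; σ²_Task 8 = ((15−1)/6)² = 5.444

Forward pass:
ES_Task 1 = 0; EF_Task 1 = 8
ES_Task 2 = 0; EF_Task 2 = 11
ES_Task 3 = max(EF_Task 1=8, EF_Task 2=11) = 11; EF_Task 3 = 11+9 = 20
ES_Task 4 = max(EF_Task 1=8, EF_Task 2=11) = 11; EF_Task 4 = 11+11 = 22
ES_Task 5 = 8; EF_Task 5 = 8+11 = 19
ES_Task 6 = 11; EF_Task 6 = 11+6 = 17
ES_Task 7 = 19; EF_Task 7 = 19+2 = 21
ES_Task 8 = max(EF_Task 1=8, EF_Task 3=20, EF_Task 4=22, EF_Task 6=17, EF_Task 7=21) = 22; EF_Task 8 = 22+4 = 26
Expected project duration μ = 26 days. Critical path: Task 2 → Task 4 → Task 8.

Variance along critical path = 0.111 + 5.444 + 5.444 = 11.000; σ = √11.000 = 3.317 days.
Z = (31 − 26) / 3.317 = 1.508
P(T ≤ 31) = Φ(1.508) ≈ 0.934

0.934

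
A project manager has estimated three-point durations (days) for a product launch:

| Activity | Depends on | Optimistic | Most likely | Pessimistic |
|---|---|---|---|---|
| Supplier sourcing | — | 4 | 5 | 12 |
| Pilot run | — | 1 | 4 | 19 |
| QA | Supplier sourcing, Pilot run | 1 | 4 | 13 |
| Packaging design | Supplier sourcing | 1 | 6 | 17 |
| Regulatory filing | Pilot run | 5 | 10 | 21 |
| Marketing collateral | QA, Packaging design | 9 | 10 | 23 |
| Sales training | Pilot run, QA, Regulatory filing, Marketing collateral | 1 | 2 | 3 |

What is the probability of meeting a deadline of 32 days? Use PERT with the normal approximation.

te_Supplier sourcing = (4 + 4·5 + 12)/6 = 36/6 = 6; σ²_Supplier sourcing = ((12−4)/6)² = 1.778
te_Pilot run = (1 + 4·4 + 19)/6 = 36/6 = 6; σ²_Pilot run = ((19−1)/6)² = 9.000
te_QA = (1 + 4·4 + 13)/6 = 30/6 = 5; σ²_QA = ((13−1)/6)² = 4.000
te_Packaging design = (1 + 4·6 + 17)/6 = 42/6 = 7; σ²_Packaging design = ((17−1)/6)² = 7.111
te_Regulatory filing = (5 + 4·10 + 21)/6 = 66/6 = 11; σ²_Regulatory filing = ((21−5)/6)² = 7.111
te_Marketing collateral = (9 + 4·10 + 23)/6 = 72/6 = 12; σ²_Marketing collateral = ((23−9)/6)² = 5.444
te_Sales training = (1 + 4·2 + 3)/6 = 12/6 = 2; σ²_Sales training = ((3−1)/6)² = 0.111

Forward pass:
ES_Supplier sourcing = 0; EF_Supplier sourcing = 6
ES_Pilot run = 0; EF_Pilot run = 6
ES_QA = max(EF_Supplier sourcing=6, EF_Pilot run=6) = 6; EF_QA = 6+5 = 11
ES_Packaging design = 6; EF_Packaging design = 6+7 = 13
ES_Regulatory filing = 6; EF_Regulatory filing = 6+11 = 17
ES_Marketing collateral = max(EF_QA=11, EF_Packaging design=13) = 13; EF_Marketing collateral = 13+12 = 25
ES_Sales training = max(EF_Pilot run=6, EF_QA=11, EF_Regulatory filing=17, EF_Marketing collateral=25) = 25; EF_Sales training = 25+2 = 27
Expected project duration μ = 27 days. Critical path: Supplier sourcing → Packaging design → Marketing collateral → Sales training.

Variance along critical path = 1.778 + 7.111 + 5.444 + 0.111 = 14.444; σ = √14.444 = 3.801 days.
Z = (32 − 27) / 3.801 = 1.316
P(T ≤ 32) = Φ(1.316) ≈ 0.906

0.906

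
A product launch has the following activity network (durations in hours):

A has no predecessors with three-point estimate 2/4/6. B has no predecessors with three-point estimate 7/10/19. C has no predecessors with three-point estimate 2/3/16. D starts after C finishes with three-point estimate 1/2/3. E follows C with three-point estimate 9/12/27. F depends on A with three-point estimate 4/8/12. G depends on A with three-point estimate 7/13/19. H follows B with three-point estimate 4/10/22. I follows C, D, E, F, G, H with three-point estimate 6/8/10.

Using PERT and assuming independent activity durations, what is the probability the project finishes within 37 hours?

te_A = (2 + 4·4 + 6)/6 = 24/6 = 4; σ²_A = ((6−2)/6)² = 0.444
te_B = (7 + 4·10 + 19)/6 = 66/6 = 11; σ²_B = ((19−7)/6)² = 4.000
te_C = (2 + 4·3 + 16)/6 = 30/6 = 5; σ²_C = ((16−2)/6)² = 5.444
te_D = (1 + 4·2 + 3)/6 = 12/6 = 2; σ²_D = ((3−1)/6)² = 0.111
te_E = (9 + 4·12 + 27)/6 = 84/6 = 14; σ²_E = ((27−9)/6)² = 9.000
te_F = (4 + 4·8 + 12)/6 = 48/6 = 8; σ²_F = ((12−4)/6)² = 1.778
te_G = (7 + 4·13 + 19)/6 = 78/6 = 13; σ²_G = ((19−7)/6)² = 4.000
te_H = (4 + 4·10 + 22)/6 = 66/6 = 11; σ²_H = ((22−4)/6)² = 9.000
te_I = (6 + 4·8 + 10)/6 = 48/6 = 8; σ²_I = ((10−6)/6)² = 0.444

Forward pass:
ES_A = 0; EF_A = 4
ES_B = 0; EF_B = 11
ES_C = 0; EF_C = 5
ES_D = 5; EF_D = 5+2 = 7
ES_E = 5; EF_E = 5+14 = 19
ES_F = 4; EF_F = 4+8 = 12
ES_G = 4; EF_G = 4+13 = 17
ES_H = 11; EF_H = 11+11 = 22
ES_I = max(EF_C=5, EF_D=7, EF_E=19, EF_F=12, EF_G=17, EF_H=22) = 22; EF_I = 22+8 = 30
Expected project duration μ = 30 hours. Critical path: B → H → I.

Variance along critical path = 4.000 + 9.000 + 0.444 = 13.444; σ = √13.444 = 3.667 hours.
Z = (37 − 30) / 3.667 = 1.909
P(T ≤ 37) = Φ(1.909) ≈ 0.972

0.972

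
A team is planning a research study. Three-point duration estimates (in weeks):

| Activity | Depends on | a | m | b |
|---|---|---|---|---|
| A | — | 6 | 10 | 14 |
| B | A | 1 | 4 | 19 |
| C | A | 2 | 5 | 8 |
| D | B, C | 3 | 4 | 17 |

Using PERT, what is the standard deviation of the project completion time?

te_A = (6 + 4·10 + 14)/6 = 60/6 = 10; σ²_A = ((14−6)/6)² = 1.778
te_B = (1 + 4·4 + 19)/6 = 36/6 = 6; σ²_B = ((19−1)/6)² = 9.000
te_C = (2 + 4·5 + 8)/6 = 30/6 = 5; σ²_C = ((8−2)/6)² = 1.000
te_D = (3 + 4·4 + 17)/6 = 36/6 = 6; σ²_D = ((17−3)/6)² = 5.444

Forward pass:
ES_A = 0; EF_A = 10
ES_B = 10; EF_B = 10+6 = 16
ES_C = 10; EF_C = 10+5 = 15
ES_D = max(EF_B=16, EF_C=15) = 16; EF_D = 16+6 = 22
Expected project duration μ = 22 weeks. Critical path: A → B → D.

Variance along critical path = 1.778 + 9.000 + 5.444 = 16.222
σ = √16.222 = 4.028 weeks

4.03 weeks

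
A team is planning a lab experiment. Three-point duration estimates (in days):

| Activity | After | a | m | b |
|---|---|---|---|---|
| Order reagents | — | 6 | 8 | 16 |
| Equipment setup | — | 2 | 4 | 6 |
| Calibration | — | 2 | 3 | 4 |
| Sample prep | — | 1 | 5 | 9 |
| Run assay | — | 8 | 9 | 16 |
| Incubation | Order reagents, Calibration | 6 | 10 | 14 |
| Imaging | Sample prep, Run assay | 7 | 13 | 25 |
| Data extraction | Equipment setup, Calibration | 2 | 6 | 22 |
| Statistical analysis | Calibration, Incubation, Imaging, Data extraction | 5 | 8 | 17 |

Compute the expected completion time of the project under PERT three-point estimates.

te_Order reagents = (6 + 4·8 + 16)/6 = 54/6 = 9
te_Equipment setup = (2 + 4·4 + 6)/6 = 24/6 = 4
te_Calibration = (2 + 4·3 + 4)/6 = 18/6 = 3
te_Sample prep = (1 + 4·5 + 9)/6 = 30/6 = 5
te_Run assay = (8 + 4·9 + 16)/6 = 60/6 = 10
te_Incubation = (6 + 4·10 + 14)/6 = 60/6 = 10
te_Imaging = (7 + 4·13 + 25)/6 = 84/6 = 14
te_Data extraction = (2 + 4·6 + 22)/6 = 48/6 = 8
te_Statistical analysis = (5 + 4·8 + 17)/6 = 54/6 = 9

Forward pass:
ES_Order reagents = 0; EF_Order reagents = 9
ES_Equipment setup = 0; EF_Equipment setup = 4
ES_Calibration = 0; EF_Calibration = 3
ES_Sample prep = 0; EF_Sample prep = 5
ES_Run assay = 0; EF_Run assay = 10
ES_Incubation = max(EF_Order reagents=9, EF_Calibration=3) = 9; EF_Incubation = 9+10 = 19
ES_Imaging = max(EF_Sample prep=5, EF_Run assay=10) = 10; EF_Imaging = 10+14 = 24
ES_Data extraction = max(EF_Equipment setup=4, EF_Calibration=3) = 4; EF_Data extraction = 4+8 = 12
ES_Statistical analysis = max(EF_Calibration=3, EF_Incubation=19, EF_Imaging=24, EF_Data extraction=12) = 24; EF_Statistical analysis = 24+9 = 33
Expected project duration μ = 33 days. Critical path: Run assay → Imaging → Statistical analysis.

33 days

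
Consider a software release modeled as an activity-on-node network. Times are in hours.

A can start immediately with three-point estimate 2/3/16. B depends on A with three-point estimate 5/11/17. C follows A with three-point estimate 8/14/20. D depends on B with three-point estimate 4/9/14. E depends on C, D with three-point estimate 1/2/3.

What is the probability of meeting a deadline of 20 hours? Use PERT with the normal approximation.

0.023

te_A = (2 + 4·3 + 16)/6 = 30/6 = 5; σ²_A = ((16−2)/6)² = 5.444
te_B = (5 + 4·11 + 17)/6 = 66/6 = 11; σ²_B = ((17−5)/6)² = 4.000
te_C = (8 + 4·14 + 20)/6 = 84/6 = 14; σ²_C = ((20−8)/6)² = 4.000
te_D = (4 + 4·9 + 14)/6 = 54/6 = 9; σ²_D = ((14−4)/6)² = 2.778
te_E = (1 + 4·2 + 3)/6 = 12/6 = 2; σ²_E = ((3−1)/6)² = 0.111

Forward pass:
ES_A = 0; EF_A = 5
ES_B = 5; EF_B = 5+11 = 16
ES_C = 5; EF_C = 5+14 = 19
ES_D = 16; EF_D = 16+9 = 25
ES_E = max(EF_C=19, EF_D=25) = 25; EF_E = 25+2 = 27
Expected project duration μ = 27 hours. Critical path: A → B → D → E.

Variance along critical path = 5.444 + 4.000 + 2.778 + 0.111 = 12.333; σ = √12.333 = 3.512 hours.
Z = (20 − 27) / 3.512 = -1.993
P(T ≤ 20) = Φ(-1.993) ≈ 0.023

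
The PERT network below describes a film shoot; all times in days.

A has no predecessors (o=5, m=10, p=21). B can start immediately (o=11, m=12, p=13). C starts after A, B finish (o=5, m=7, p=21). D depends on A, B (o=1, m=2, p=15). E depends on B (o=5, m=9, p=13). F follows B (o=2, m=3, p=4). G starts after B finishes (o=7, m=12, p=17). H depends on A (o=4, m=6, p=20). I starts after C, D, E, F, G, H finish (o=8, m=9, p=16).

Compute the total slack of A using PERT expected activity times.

4 days

te_A = (5 + 4·10 + 21)/6 = 66/6 = 11
te_B = (11 + 4·12 + 13)/6 = 72/6 = 12
te_C = (5 + 4·7 + 21)/6 = 54/6 = 9
te_D = (1 + 4·2 + 15)/6 = 24/6 = 4
te_E = (5 + 4·9 + 13)/6 = 54/6 = 9
te_F = (2 + 4·3 + 4)/6 = 18/6 = 3
te_G = (7 + 4·12 + 17)/6 = 72/6 = 12
te_H = (4 + 4·6 + 20)/6 = 48/6 = 8
te_I = (8 + 4·9 + 16)/6 = 60/6 = 10

Forward pass:
ES_A = 0; EF_A = 11
ES_B = 0; EF_B = 12
ES_C = max(EF_A=11, EF_B=12) = 12; EF_C = 12+9 = 21
ES_D = max(EF_A=11, EF_B=12) = 12; EF_D = 12+4 = 16
ES_E = 12; EF_E = 12+9 = 21
ES_F = 12; EF_F = 12+3 = 15
ES_G = 12; EF_G = 12+12 = 24
ES_H = 11; EF_H = 11+8 = 19
ES_I = max(EF_C=21, EF_D=16, EF_E=21, EF_F=15, EF_G=24, EF_H=19) = 24; EF_I = 24+10 = 34
Expected project duration μ = 34 days. Critical path: B → G → I.

Backward pass:
LF_I = 34; LS_I = 34−10 = 24
LF_H = LS_I = 24; LS_H = 24−8 = 16
LF_G = LS_I = 24; LS_G = 24−12 = 12
LF_F = LS_I = 24; LS_F = 24−3 = 21
LF_E = LS_I = 24; LS_E = 24−9 = 15
LF_D = LS_I = 24; LS_D = 24−4 = 20
LF_C = LS_I = 24; LS_C = 24−9 = 15
LF_B = min(LS_C=15, LS_D=20, LS_E=15, LS_F=21, LS_G=12) = 12; LS_B = 12−12 = 0
LF_A = min(LS_C=15, LS_D=20, LS_H=16) = 15; LS_A = 15−11 = 4
Slack_A = LS_A − ES_A = 4 − 0 = 4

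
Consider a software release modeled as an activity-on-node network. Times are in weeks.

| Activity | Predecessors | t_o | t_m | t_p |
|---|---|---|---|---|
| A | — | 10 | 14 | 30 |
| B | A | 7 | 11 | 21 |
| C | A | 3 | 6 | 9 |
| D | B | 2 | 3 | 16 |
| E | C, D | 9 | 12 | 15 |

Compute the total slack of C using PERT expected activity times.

11 weeks

te_A = (10 + 4·14 + 30)/6 = 96/6 = 16
te_B = (7 + 4·11 + 21)/6 = 72/6 = 12
te_C = (3 + 4·6 + 9)/6 = 36/6 = 6
te_D = (2 + 4·3 + 16)/6 = 30/6 = 5
te_E = (9 + 4·12 + 15)/6 = 72/6 = 12

Forward pass:
ES_A = 0; EF_A = 16
ES_B = 16; EF_B = 16+12 = 28
ES_C = 16; EF_C = 16+6 = 22
ES_D = 28; EF_D = 28+5 = 33
ES_E = max(EF_C=22, EF_D=33) = 33; EF_E = 33+12 = 45
Expected project duration μ = 45 weeks. Critical path: A → B → D → E.

Backward pass:
LF_E = 45; LS_E = 45−12 = 33
LF_D = LS_E = 33; LS_D = 33−5 = 28
LF_C = LS_E = 33; LS_C = 33−6 = 27
LF_B = LS_D = 28; LS_B = 28−12 = 16
LF_A = min(LS_B=16, LS_C=27) = 16; LS_A = 16−16 = 0
Slack_C = LS_C − ES_C = 27 − 16 = 11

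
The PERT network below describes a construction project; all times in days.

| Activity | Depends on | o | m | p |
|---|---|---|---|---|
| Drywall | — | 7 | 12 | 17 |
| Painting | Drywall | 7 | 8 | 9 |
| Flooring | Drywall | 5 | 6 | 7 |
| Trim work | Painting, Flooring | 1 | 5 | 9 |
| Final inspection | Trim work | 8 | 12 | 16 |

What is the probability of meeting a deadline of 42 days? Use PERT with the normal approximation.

te_Drywall = (7 + 4·12 + 17)/6 = 72/6 = 12; σ²_Drywall = ((17−7)/6)² = 2.778
te_Painting = (7 + 4·8 + 9)/6 = 48/6 = 8; σ²_Painting = ((9−7)/6)² = 0.111
te_Flooring = (5 + 4·6 + 7)/6 = 36/6 = 6; σ²_Flooring = ((7−5)/6)² = 0.111
te_Trim work = (1 + 4·5 + 9)/6 = 30/6 = 5; σ²_Trim work = ((9−1)/6)² = 1.778
te_Final inspection = (8 + 4·12 + 16)/6 = 72/6 = 12; σ²_Final inspection = ((16−8)/6)² = 1.778

Forward pass:
ES_Drywall = 0; EF_Drywall = 12
ES_Painting = 12; EF_Painting = 12+8 = 20
ES_Flooring = 12; EF_Flooring = 12+6 = 18
ES_Trim work = max(EF_Painting=20, EF_Flooring=18) = 20; EF_Trim work = 20+5 = 25
ES_Final inspection = 25; EF_Final inspection = 25+12 = 37
Expected project duration μ = 37 days. Critical path: Drywall → Painting → Trim work → Final inspection.

Variance along critical path = 2.778 + 0.111 + 1.778 + 1.778 = 6.444; σ = √6.444 = 2.539 days.
Z = (42 − 37) / 2.539 = 1.970
P(T ≤ 42) = Φ(1.970) ≈ 0.976

0.976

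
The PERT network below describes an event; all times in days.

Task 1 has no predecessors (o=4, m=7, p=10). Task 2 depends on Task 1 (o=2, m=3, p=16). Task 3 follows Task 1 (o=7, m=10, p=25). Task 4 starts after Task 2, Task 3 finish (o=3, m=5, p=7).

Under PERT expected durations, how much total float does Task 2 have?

te_Task 1 = (4 + 4·7 + 10)/6 = 42/6 = 7
te_Task 2 = (2 + 4·3 + 16)/6 = 30/6 = 5
te_Task 3 = (7 + 4·10 + 25)/6 = 72/6 = 12
te_Task 4 = (3 + 4·5 + 7)/6 = 30/6 = 5

Forward pass:
ES_Task 1 = 0; EF_Task 1 = 7
ES_Task 2 = 7; EF_Task 2 = 7+5 = 12
ES_Task 3 = 7; EF_Task 3 = 7+12 = 19
ES_Task 4 = max(EF_Task 2=12, EF_Task 3=19) = 19; EF_Task 4 = 19+5 = 24
Expected project duration μ = 24 days. Critical path: Task 1 → Task 3 → Task 4.

Backward pass:
LF_Task 4 = 24; LS_Task 4 = 24−5 = 19
LF_Task 3 = LS_Task 4 = 19; LS_Task 3 = 19−12 = 7
LF_Task 2 = LS_Task 4 = 19; LS_Task 2 = 19−5 = 14
LF_Task 1 = min(LS_Task 2=14, LS_Task 3=7) = 7; LS_Task 1 = 7−7 = 0
Slack_Task 2 = LS_Task 2 − ES_Task 2 = 14 − 7 = 7

7 days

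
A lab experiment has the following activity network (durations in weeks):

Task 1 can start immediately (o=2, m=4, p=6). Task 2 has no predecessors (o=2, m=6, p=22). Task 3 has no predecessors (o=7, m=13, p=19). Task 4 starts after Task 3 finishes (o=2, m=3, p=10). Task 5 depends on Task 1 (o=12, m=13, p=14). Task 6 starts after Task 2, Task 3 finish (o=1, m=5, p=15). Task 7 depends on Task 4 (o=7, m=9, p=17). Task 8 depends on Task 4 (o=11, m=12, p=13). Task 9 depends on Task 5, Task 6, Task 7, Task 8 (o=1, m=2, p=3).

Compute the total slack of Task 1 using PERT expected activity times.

12 weeks

te_Task 1 = (2 + 4·4 + 6)/6 = 24/6 = 4
te_Task 2 = (2 + 4·6 + 22)/6 = 48/6 = 8
te_Task 3 = (7 + 4·13 + 19)/6 = 78/6 = 13
te_Task 4 = (2 + 4·3 + 10)/6 = 24/6 = 4
te_Task 5 = (12 + 4·13 + 14)/6 = 78/6 = 13
te_Task 6 = (1 + 4·5 + 15)/6 = 36/6 = 6
te_Task 7 = (7 + 4·9 + 17)/6 = 60/6 = 10
te_Task 8 = (11 + 4·12 + 13)/6 = 72/6 = 12
te_Task 9 = (1 + 4·2 + 3)/6 = 12/6 = 2

Forward pass:
ES_Task 1 = 0; EF_Task 1 = 4
ES_Task 2 = 0; EF_Task 2 = 8
ES_Task 3 = 0; EF_Task 3 = 13
ES_Task 4 = 13; EF_Task 4 = 13+4 = 17
ES_Task 5 = 4; EF_Task 5 = 4+13 = 17
ES_Task 6 = max(EF_Task 2=8, EF_Task 3=13) = 13; EF_Task 6 = 13+6 = 19
ES_Task 7 = 17; EF_Task 7 = 17+10 = 27
ES_Task 8 = 17; EF_Task 8 = 17+12 = 29
ES_Task 9 = max(EF_Task 5=17, EF_Task 6=19, EF_Task 7=27, EF_Task 8=29) = 29; EF_Task 9 = 29+2 = 31
Expected project duration μ = 31 weeks. Critical path: Task 3 → Task 4 → Task 8 → Task 9.

Backward pass:
LF_Task 9 = 31; LS_Task 9 = 31−2 = 29
LF_Task 8 = LS_Task 9 = 29; LS_Task 8 = 29−12 = 17
LF_Task 7 = LS_Task 9 = 29; LS_Task 7 = 29−10 = 19
LF_Task 6 = LS_Task 9 = 29; LS_Task 6 = 29−6 = 23
LF_Task 5 = LS_Task 9 = 29; LS_Task 5 = 29−13 = 16
LF_Task 4 = min(LS_Task 7=19, LS_Task 8=17) = 17; LS_Task 4 = 17−4 = 13
LF_Task 3 = min(LS_Task 4=13, LS_Task 6=23) = 13; LS_Task 3 = 13−13 = 0
LF_Task 2 = LS_Task 6 = 23; LS_Task 2 = 23−8 = 15
LF_Task 1 = LS_Task 5 = 16; LS_Task 1 = 16−4 = 12
Slack_Task 1 = LS_Task 1 − ES_Task 1 = 12 − 0 = 12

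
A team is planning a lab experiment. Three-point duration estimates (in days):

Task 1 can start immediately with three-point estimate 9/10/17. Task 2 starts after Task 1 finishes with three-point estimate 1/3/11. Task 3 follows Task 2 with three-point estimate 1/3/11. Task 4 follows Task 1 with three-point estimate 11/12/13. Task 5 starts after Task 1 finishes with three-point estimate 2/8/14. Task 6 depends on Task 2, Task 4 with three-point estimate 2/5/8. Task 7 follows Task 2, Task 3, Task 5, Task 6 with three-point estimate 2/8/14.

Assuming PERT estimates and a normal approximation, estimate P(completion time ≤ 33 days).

0.127

te_Task 1 = (9 + 4·10 + 17)/6 = 66/6 = 11; σ²_Task 1 = ((17−9)/6)² = 1.778
te_Task 2 = (1 + 4·3 + 11)/6 = 24/6 = 4; σ²_Task 2 = ((11−1)/6)² = 2.778
te_Task 3 = (1 + 4·3 + 11)/6 = 24/6 = 4; σ²_Task 3 = ((11−1)/6)² = 2.778
te_Task 4 = (11 + 4·12 + 13)/6 = 72/6 = 12; σ²_Task 4 = ((13−11)/6)² = 0.111
te_Task 5 = (2 + 4·8 + 14)/6 = 48/6 = 8; σ²_Task 5 = ((14−2)/6)² = 4.000
te_Task 6 = (2 + 4·5 + 8)/6 = 30/6 = 5; σ²_Task 6 = ((8−2)/6)² = 1.000
te_Task 7 = (2 + 4·8 + 14)/6 = 48/6 = 8; σ²_Task 7 = ((14−2)/6)² = 4.000

Forward pass:
ES_Task 1 = 0; EF_Task 1 = 11
ES_Task 2 = 11; EF_Task 2 = 11+4 = 15
ES_Task 3 = 15; EF_Task 3 = 15+4 = 19
ES_Task 4 = 11; EF_Task 4 = 11+12 = 23
ES_Task 5 = 11; EF_Task 5 = 11+8 = 19
ES_Task 6 = max(EF_Task 2=15, EF_Task 4=23) = 23; EF_Task 6 = 23+5 = 28
ES_Task 7 = max(EF_Task 2=15, EF_Task 3=19, EF_Task 5=19, EF_Task 6=28) = 28; EF_Task 7 = 28+8 = 36
Expected project duration μ = 36 days. Critical path: Task 1 → Task 4 → Task 6 → Task 7.

Variance along critical path = 1.778 + 0.111 + 1.000 + 4.000 = 6.889; σ = √6.889 = 2.625 days.
Z = (33 − 36) / 2.625 = -1.143
P(T ≤ 33) = Φ(-1.143) ≈ 0.127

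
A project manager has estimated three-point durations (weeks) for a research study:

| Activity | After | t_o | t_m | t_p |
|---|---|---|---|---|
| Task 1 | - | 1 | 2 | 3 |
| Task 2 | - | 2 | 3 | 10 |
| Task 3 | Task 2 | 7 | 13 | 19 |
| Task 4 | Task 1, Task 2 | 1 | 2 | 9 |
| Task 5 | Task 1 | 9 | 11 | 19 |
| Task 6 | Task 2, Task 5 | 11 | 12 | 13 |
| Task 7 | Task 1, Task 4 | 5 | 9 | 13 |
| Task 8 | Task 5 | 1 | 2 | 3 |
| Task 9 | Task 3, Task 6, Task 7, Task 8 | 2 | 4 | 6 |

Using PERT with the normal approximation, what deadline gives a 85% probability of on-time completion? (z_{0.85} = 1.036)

31.9 weeks

te_Task 1 = (1 + 4·2 + 3)/6 = 12/6 = 2; σ²_Task 1 = ((3−1)/6)² = 0.111
te_Task 2 = (2 + 4·3 + 10)/6 = 24/6 = 4; σ²_Task 2 = ((10−2)/6)² = 1.778
te_Task 3 = (7 + 4·13 + 19)/6 = 78/6 = 13; σ²_Task 3 = ((19−7)/6)² = 4.000
te_Task 4 = (1 + 4·2 + 9)/6 = 18/6 = 3; σ²_Task 4 = ((9−1)/6)² = 1.778
te_Task 5 = (9 + 4·11 + 19)/6 = 72/6 = 12; σ²_Task 5 = ((19−9)/6)² = 2.778
te_Task 6 = (11 + 4·12 + 13)/6 = 72/6 = 12; σ²_Task 6 = ((13−11)/6)² = 0.111
te_Task 7 = (5 + 4·9 + 13)/6 = 54/6 = 9; σ²_Task 7 = ((13−5)/6)² = 1.778
te_Task 8 = (1 + 4·2 + 3)/6 = 12/6 = 2; σ²_Task 8 = ((3−1)/6)² = 0.111
te_Task 9 = (2 + 4·4 + 6)/6 = 24/6 = 4; σ²_Task 9 = ((6−2)/6)² = 0.444

Forward pass:
ES_Task 1 = 0; EF_Task 1 = 2
ES_Task 2 = 0; EF_Task 2 = 4
ES_Task 3 = 4; EF_Task 3 = 4+13 = 17
ES_Task 4 = max(EF_Task 1=2, EF_Task 2=4) = 4; EF_Task 4 = 4+3 = 7
ES_Task 5 = 2; EF_Task 5 = 2+12 = 14
ES_Task 6 = max(EF_Task 2=4, EF_Task 5=14) = 14; EF_Task 6 = 14+12 = 26
ES_Task 7 = max(EF_Task 1=2, EF_Task 4=7) = 7; EF_Task 7 = 7+9 = 16
ES_Task 8 = 14; EF_Task 8 = 14+2 = 16
ES_Task 9 = max(EF_Task 3=17, EF_Task 6=26, EF_Task 7=16, EF_Task 8=16) = 26; EF_Task 9 = 26+4 = 30
Expected project duration μ = 30 weeks. Critical path: Task 1 → Task 5 → Task 6 → Task 9.

Variance along critical path = 0.111 + 2.778 + 0.111 + 0.444 = 3.444; σ = 1.856 weeks.
D = μ + z·σ = 30 + 1.036·1.856 = 31.9 weeks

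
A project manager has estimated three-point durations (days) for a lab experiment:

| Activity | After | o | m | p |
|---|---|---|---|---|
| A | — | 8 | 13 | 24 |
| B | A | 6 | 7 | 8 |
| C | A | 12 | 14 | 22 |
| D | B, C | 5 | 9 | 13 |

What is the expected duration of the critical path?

te_A = (8 + 4·13 + 24)/6 = 84/6 = 14
te_B = (6 + 4·7 + 8)/6 = 42/6 = 7
te_C = (12 + 4·14 + 22)/6 = 90/6 = 15
te_D = (5 + 4·9 + 13)/6 = 54/6 = 9

Forward pass:
ES_A = 0; EF_A = 14
ES_B = 14; EF_B = 14+7 = 21
ES_C = 14; EF_C = 14+15 = 29
ES_D = max(EF_B=21, EF_C=29) = 29; EF_D = 29+9 = 38
Expected project duration μ = 38 days. Critical path: A → C → D.

38 days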